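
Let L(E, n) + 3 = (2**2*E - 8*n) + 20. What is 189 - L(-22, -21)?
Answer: 92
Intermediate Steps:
L(E, n) = 17 - 8*n + 4*E (L(E, n) = -3 + ((2**2*E - 8*n) + 20) = -3 + ((4*E - 8*n) + 20) = -3 + ((-8*n + 4*E) + 20) = -3 + (20 - 8*n + 4*E) = 17 - 8*n + 4*E)
189 - L(-22, -21) = 189 - (17 - 8*(-21) + 4*(-22)) = 189 - (17 + 168 - 88) = 189 - 1*97 = 189 - 97 = 92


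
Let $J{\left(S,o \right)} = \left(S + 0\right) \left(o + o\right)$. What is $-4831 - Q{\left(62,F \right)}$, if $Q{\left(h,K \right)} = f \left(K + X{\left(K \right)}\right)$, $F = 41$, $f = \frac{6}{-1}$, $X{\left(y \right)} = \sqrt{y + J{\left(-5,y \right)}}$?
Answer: $-4585 + 18 i \sqrt{41} \approx -4585.0 + 115.26 i$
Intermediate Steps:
$J{\left(S,o \right)} = 2 S o$ ($J{\left(S,o \right)} = S 2 o = 2 S o$)
$X{\left(y \right)} = 3 \sqrt{- y}$ ($X{\left(y \right)} = \sqrt{y + 2 \left(-5\right) y} = \sqrt{y - 10 y} = \sqrt{- 9 y} = 3 \sqrt{- y}$)
$f = -6$ ($f = 6 \left(-1\right) = -6$)
$Q{\left(h,K \right)} = - 18 \sqrt{- K} - 6 K$ ($Q{\left(h,K \right)} = - 6 \left(K + 3 \sqrt{- K}\right) = - 18 \sqrt{- K} - 6 K$)
$-4831 - Q{\left(62,F \right)} = -4831 - \left(- 18 \sqrt{\left(-1\right) 41} - 246\right) = -4831 - \left(- 18 \sqrt{-41} - 246\right) = -4831 - \left(- 18 i \sqrt{41} - 246\right) = -4831 - \left(-246 - 18 i \sqrt{41}\right) = -4831 + \left(246 + 18 i \sqrt{41}\right) = -4585 + 18 i \sqrt{41}$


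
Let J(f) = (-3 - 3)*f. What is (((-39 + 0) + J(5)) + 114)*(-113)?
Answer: -5085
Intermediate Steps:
J(f) = -6*f
(((-39 + 0) + J(5)) + 114)*(-113) = (((-39 + 0) - 6*5) + 114)*(-113) = ((-39 - 30) + 114)*(-113) = (-69 + 114)*(-113) = 45*(-113) = -5085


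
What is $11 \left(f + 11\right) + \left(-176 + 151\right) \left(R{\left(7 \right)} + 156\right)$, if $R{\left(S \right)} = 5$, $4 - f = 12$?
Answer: $-3992$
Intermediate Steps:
$f = -8$ ($f = 4 - 12 = -8$)
$11 \left(f + 11\right) + \left(-176 + 151\right) \left(R{\left(7 \right)} + 156\right) = 11 \left(-8 + 11\right) + \left(-176 + 151\right) \left(5 + 156\right) = 11 \cdot 3 - 4025 = 33 - 4025 = -3992$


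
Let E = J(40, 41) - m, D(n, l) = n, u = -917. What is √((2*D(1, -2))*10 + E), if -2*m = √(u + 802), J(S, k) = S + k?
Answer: √(404 + 2*I*√115)/2 ≈ 10.053 + 0.26667*I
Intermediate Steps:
m = -I*√115/2 (m = -√(-917 + 802)/2 = -I*√115/2 ≈ -5.3619*I)
E = 81 + I*√115/2 (E = (40 + 41) - (-1)*I*√115/2 = 81 + I*√115/2 ≈ 81.0 + 5.3619*I)
√((2*D(1, -2))*10 + E) = √((2*1)*10 + (81 + I*√115/2)) = √(2*10 + (81 + I*√115/2)) = √(20 + (81 + I*√115/2)) = √(101 + I*√115/2)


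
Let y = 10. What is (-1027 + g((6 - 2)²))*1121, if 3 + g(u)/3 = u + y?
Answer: -1073918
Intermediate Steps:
g(u) = 21 + 3*u (g(u) = -9 + 3*(u + 10) = -9 + 3*(10 + u) = -9 + (30 + 3*u) = 21 + 3*u)
(-1027 + g((6 - 2)²))*1121 = (-1027 + (21 + 3*(6 - 2)²))*1121 = (-1027 + (21 + 3*4²))*1121 = (-1027 + (21 + 3*16))*1121 = (-1027 + (21 + 48))*1121 = (-1027 + 69)*1121 = -958*1121 = -1073918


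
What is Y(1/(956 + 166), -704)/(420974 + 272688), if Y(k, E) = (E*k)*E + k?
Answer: 495617/778288764 ≈ 0.00063680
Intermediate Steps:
Y(k, E) = k + k*E**2 (Y(k, E) = k*E**2 + k = k + k*E**2)
Y(1/(956 + 166), -704)/(420974 + 272688) = ((1 + (-704)**2)/(956 + 166))/(420974 + 272688) = ((1 + 495616)/1122)/693662 = ((1/1122)*495617)*(1/693662) = (495617/1122)*(1/693662) = 495617/778288764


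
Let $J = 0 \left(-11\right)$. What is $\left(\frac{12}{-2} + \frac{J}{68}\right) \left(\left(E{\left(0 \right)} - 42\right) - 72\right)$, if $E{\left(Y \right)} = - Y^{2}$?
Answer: $684$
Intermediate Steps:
$J = 0$
$\left(\frac{12}{-2} + \frac{J}{68}\right) \left(\left(E{\left(0 \right)} - 42\right) - 72\right) = \left(\frac{12}{-2} + \frac{0}{68}\right) \left(\left(- 0^{2} - 42\right) - 72\right) = \left(12 \left(- \frac{1}{2}\right) + 0 \cdot \frac{1}{68}\right) \left(\left(\left(-1\right) 0 - 42\right) - 72\right) = \left(-6 + 0\right) \left(\left(0 - 42\right) - 72\right) = - 6 \left(-42 - 72\right) = \left(-6\right) \left(-114\right) = 684$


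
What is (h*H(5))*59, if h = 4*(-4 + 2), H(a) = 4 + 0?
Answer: -1888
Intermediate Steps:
H(a) = 4
h = -8 (h = 4*(-2) = -8)
(h*H(5))*59 = -8*4*59 = -32*59 = -1888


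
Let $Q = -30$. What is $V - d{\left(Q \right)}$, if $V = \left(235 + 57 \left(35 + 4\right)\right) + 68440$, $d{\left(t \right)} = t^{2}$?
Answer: $69998$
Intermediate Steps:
$V = 70898$ ($V = \left(235 + 57 \cdot 39\right) + 68440 = \left(235 + 2223\right) + 68440 = 2458 + 68440 = 70898$)
$V - d{\left(Q \right)} = 70898 - \left(-30\right)^{2} = 70898 - 900 = 69998$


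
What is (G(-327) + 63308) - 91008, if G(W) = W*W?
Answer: 79229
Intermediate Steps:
G(W) = W²
(G(-327) + 63308) - 91008 = ((-327)² + 63308) - 91008 = (106929 + 63308) - 91008 = 170237 - 91008 = 79229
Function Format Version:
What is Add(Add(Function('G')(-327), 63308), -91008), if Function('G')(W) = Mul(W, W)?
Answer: 79229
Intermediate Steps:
Function('G')(W) = Pow(W, 2)
Add(Add(Function('G')(-327), 63308), -91008) = Add(Add(Pow(-327, 2), 63308), -91008) = Add(Add(106929, 63308), -91008) = Add(170237, -91008) = 79229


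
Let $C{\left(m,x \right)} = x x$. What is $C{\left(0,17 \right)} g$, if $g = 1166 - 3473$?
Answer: $-666723$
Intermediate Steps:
$C{\left(m,x \right)} = x^{2}$
$g = -2307$
$C{\left(0,17 \right)} g = 17^{2} \left(-2307\right) = 289 \left(-2307\right) = -666723$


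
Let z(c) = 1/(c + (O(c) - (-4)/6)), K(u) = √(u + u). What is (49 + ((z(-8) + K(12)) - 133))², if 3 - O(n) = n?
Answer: 851145/121 - 3684*√6/11 ≈ 6213.9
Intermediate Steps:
O(n) = 3 - n
K(u) = √2*√u (K(u) = √(2*u) = √2*√u)
z(c) = 3/11 (z(c) = 1/(c + ((3 - c) - (-4)/6)) = 1/(c + ((3 - c) - 1*(-⅔))) = 1/(c + ((3 - c) + ⅔)) = 1/(c + (11/3 - c)) = 1/(11/3) = 3/11)
(49 + ((z(-8) + K(12)) - 133))² = (49 + ((3/11 + √2*√12) - 133))² = (49 + ((3/11 + √2*(2*√3)) - 133))² = (49 + ((3/11 + 2*√6) - 133))² = (49 + (-1460/11 + 2*√6))² = (-921/11 + 2*√6)²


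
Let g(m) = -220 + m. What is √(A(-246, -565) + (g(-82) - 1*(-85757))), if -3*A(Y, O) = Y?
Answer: √85537 ≈ 292.47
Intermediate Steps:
A(Y, O) = -Y/3
√(A(-246, -565) + (g(-82) - 1*(-85757))) = √(-⅓*(-246) + ((-220 - 82) - 1*(-85757))) = √(82 + (-302 + 85757)) = √(82 + 85455) = √85537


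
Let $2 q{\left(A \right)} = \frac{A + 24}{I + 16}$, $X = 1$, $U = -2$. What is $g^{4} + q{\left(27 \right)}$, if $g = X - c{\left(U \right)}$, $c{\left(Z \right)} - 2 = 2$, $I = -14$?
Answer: $\frac{375}{4} \approx 93.75$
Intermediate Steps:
$c{\left(Z \right)} = 4$ ($c{\left(Z \right)} = 2 + 2 = 4$)
$q{\left(A \right)} = 6 + \frac{A}{4}$ ($q{\left(A \right)} = \frac{\left(A + 24\right) \frac{1}{-14 + 16}}{2} = \frac{\left(24 + A\right) \frac{1}{2}}{2} = \frac{12 + \frac{A}{2}}{2} = 6 + \frac{A}{4}$)
$g = -3$ ($g = 1 - 4 = -3$)
$g^{4} + q{\left(27 \right)} = \left(-3\right)^{4} + \left(6 + \frac{1}{4} \cdot 27\right) = 81 + \left(6 + \frac{27}{4}\right) = 81 + \frac{51}{4} = \frac{375}{4}$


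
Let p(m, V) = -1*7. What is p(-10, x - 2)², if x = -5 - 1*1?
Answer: 49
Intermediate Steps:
x = -6 (x = -5 - 1 = -6)
p(m, V) = -7
p(-10, x - 2)² = (-7)² = 49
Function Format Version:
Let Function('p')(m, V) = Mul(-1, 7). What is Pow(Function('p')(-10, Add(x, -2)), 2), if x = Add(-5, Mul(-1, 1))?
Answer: 49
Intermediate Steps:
x = -6 (x = Add(-5, -1) = -6)
Function('p')(m, V) = -7
Pow(Function('p')(-10, Add(x, -2)), 2) = Pow(-7, 2) = 49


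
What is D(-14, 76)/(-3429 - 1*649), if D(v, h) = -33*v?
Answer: -231/2039 ≈ -0.11329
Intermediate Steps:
D(-14, 76)/(-3429 - 1*649) = (-33*(-14))/(-3429 - 1*649) = 462/(-3429 - 649) = 462/(-4078) = 462*(-1/4078) = -231/2039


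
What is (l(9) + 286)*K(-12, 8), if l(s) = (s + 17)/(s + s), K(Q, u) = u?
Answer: 20696/9 ≈ 2299.6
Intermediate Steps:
l(s) = (17 + s)/(2*s) (l(s) = (17 + s)/((2*s)) = (17 + s)*(1/(2*s)) = (17 + s)/(2*s))
(l(9) + 286)*K(-12, 8) = ((½)*(17 + 9)/9 + 286)*8 = ((½)*(⅑)*26 + 286)*8 = (13/9 + 286)*8 = (2587/9)*8 = 20696/9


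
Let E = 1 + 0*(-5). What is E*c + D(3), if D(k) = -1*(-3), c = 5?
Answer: 8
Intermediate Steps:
D(k) = 3
E = 1 (E = 1 + 0 = 1)
E*c + D(3) = 1*5 + 3 = 5 + 3 = 8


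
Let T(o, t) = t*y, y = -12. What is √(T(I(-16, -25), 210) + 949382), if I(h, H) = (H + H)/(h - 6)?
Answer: √946862 ≈ 973.07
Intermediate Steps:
I(h, H) = 2*H/(-6 + h) (I(h, H) = (2*H)/(-6 + h) = 2*H/(-6 + h))
T(o, t) = -12*t (T(o, t) = t*(-12) = -12*t)
√(T(I(-16, -25), 210) + 949382) = √(-12*210 + 949382) = √(-2520 + 949382) = √946862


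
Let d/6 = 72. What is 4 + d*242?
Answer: 104548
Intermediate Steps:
d = 432 (d = 6*72 = 432)
4 + d*242 = 4 + 432*242 = 4 + 104544 = 104548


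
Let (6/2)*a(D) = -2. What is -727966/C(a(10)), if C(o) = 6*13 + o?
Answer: -1091949/116 ≈ -9413.4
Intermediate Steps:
a(D) = -⅔ (a(D) = (⅓)*(-2) = -⅔)
C(o) = 78 + o
-727966/C(a(10)) = -727966/(78 - ⅔) = -727966/232/3 = -727966*3/232 = -1091949/116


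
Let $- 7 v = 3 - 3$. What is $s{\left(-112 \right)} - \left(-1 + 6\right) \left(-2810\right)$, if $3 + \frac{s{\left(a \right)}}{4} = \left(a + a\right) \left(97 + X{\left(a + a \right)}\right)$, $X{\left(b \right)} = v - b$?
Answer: $-273578$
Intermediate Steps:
$v = 0$ ($v = - \frac{3 - 3}{7} = \left(- \frac{1}{7}\right) 0 = 0$)
$X{\left(b \right)} = - b$ ($X{\left(b \right)} = 0 - b = - b$)
$s{\left(a \right)} = -12 + 8 a \left(97 - 2 a\right)$ ($s{\left(a \right)} = -12 + 4 \left(a + a\right) \left(97 - \left(a + a\right)\right) = -12 + 4 \cdot 2 a \left(97 - 2 a\right) = -12 + 8 a \left(97 - 2 a\right)$)
$s{\left(-112 \right)} - \left(-1 + 6\right) \left(-2810\right) = \left(-12 - 16 \left(-112\right)^{2} + 776 \left(-112\right)\right) - \left(-1 + 6\right) \left(-2810\right) = \left(-12 - 200704 - 86912\right) - 5 \left(-2810\right) = \left(-12 - 200704 - 86912\right) - -14050 = -287628 + 14050 = -273578$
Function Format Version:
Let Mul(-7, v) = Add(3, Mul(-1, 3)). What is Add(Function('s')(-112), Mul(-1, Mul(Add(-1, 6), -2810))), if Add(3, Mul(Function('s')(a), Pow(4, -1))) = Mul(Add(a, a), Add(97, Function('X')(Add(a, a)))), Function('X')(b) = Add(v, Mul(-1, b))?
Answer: -273578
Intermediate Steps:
v = 0 (v = Mul(Rational(-1, 7), Add(3, Mul(-1, 3))) = Mul(Rational(-1, 7), Add(3, -3)) = Mul(Rational(-1, 7), 0) = 0)
Function('X')(b) = Mul(-1, b) (Function('X')(b) = Add(0, Mul(-1, b)) = Mul(-1, b))
Function('s')(a) = Add(-12, Mul(8, a, Add(97, Mul(-2, a)))) (Function('s')(a) = Add(-12, Mul(4, Mul(Add(a, a), Add(97, Mul(-1, Add(a, a)))))) = Add(-12, Mul(4, Mul(Mul(2, a), Add(97, Mul(-1, Mul(2, a)))))) = Add(-12, Mul(4, Mul(Mul(2, a), Add(97, Mul(-2, a))))) = Add(-12, Mul(4, Mul(2, a, Add(97, Mul(-2, a))))) = Add(-12, Mul(8, a, Add(97, Mul(-2, a)))))
Add(Function('s')(-112), Mul(-1, Mul(Add(-1, 6), -2810))) = Add(Add(-12, Mul(-16, Pow(-112, 2)), Mul(776, -112)), Mul(-1, Mul(Add(-1, 6), -2810))) = Add(Add(-12, Mul(-16, 12544), -86912), Mul(-1, Mul(5, -2810))) = Add(Add(-12, -200704, -86912), Mul(-1, -14050)) = Add(-287628, 14050) = -273578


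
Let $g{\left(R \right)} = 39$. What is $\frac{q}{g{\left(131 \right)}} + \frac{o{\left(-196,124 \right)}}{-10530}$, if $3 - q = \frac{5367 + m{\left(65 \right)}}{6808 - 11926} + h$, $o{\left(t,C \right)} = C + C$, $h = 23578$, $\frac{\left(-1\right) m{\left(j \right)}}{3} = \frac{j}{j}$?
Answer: $- \frac{2714764207}{4491045} \approx -604.48$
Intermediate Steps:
$m{\left(j \right)} = -3$ ($m{\left(j \right)} = - 3 \frac{j}{j} = \left(-3\right) 1 = -3$)
$o{\left(t,C \right)} = 2 C$
$q = - \frac{20108581}{853}$ ($q = 3 - \left(\frac{5367 - 3}{6808 - 11926} + 23578\right) = 3 - \left(\frac{5364}{-5118} + 23578\right) = 3 - \left(5364 \left(- \frac{1}{5118}\right) + 23578\right) = 3 - \left(- \frac{894}{853} + 23578\right) = 3 - \frac{20111140}{853} = - \frac{20108581}{853} \approx -23574.0$)
$\frac{q}{g{\left(131 \right)}} + \frac{o{\left(-196,124 \right)}}{-10530} = - \frac{20108581}{853 \cdot 39} + \frac{2 \cdot 124}{-10530} = \left(- \frac{20108581}{853}\right) \frac{1}{39} + 248 \left(- \frac{1}{10530}\right) = - \frac{20108581}{33267} - \frac{124}{5265} = - \frac{2714764207}{4491045}$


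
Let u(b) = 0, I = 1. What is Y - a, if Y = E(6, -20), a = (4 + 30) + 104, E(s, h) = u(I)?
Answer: -138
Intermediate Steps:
E(s, h) = 0
a = 138 (a = 34 + 104 = 138)
Y = 0
Y - a = 0 - 1*138 = 0 - 138 = -138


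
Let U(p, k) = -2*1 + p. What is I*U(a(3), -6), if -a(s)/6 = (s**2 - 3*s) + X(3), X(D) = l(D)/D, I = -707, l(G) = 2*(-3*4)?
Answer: -32522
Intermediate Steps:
l(G) = -24 (l(G) = 2*(-12) = -24)
X(D) = -24/D
a(s) = 48 - 6*s**2 + 18*s (a(s) = -6*((s**2 - 3*s) - 24/3) = -6*((s**2 - 3*s) - 24*1/3) = -6*((s**2 - 3*s) - 8) = -6*(-8 + s**2 - 3*s) = 48 - 6*s**2 + 18*s)
U(p, k) = -2 + p
I*U(a(3), -6) = -707*(-2 + (48 - 6*3**2 + 18*3)) = -707*(-2 + (48 - 6*9 + 54)) = -707*(-2 + (48 - 54 + 54)) = -707*(-2 + 48) = -707*46 = -32522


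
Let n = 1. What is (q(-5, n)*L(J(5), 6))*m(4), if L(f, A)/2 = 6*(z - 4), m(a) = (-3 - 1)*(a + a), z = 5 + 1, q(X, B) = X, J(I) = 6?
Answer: 3840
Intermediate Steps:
z = 6
m(a) = -8*a
L(f, A) = 24 (L(f, A) = 2*(6*(6 - 4)) = 2*(6*2) = 2*12 = 24)
(q(-5, n)*L(J(5), 6))*m(4) = (-5*24)*(-8*4) = -120*(-32) = 3840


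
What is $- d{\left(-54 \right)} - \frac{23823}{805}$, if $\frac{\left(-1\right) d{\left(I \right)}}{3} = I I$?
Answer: $\frac{7018317}{805} \approx 8718.4$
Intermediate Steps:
$d{\left(I \right)} = - 3 I^{2}$ ($d{\left(I \right)} = - 3 I I = - 3 I^{2}$)
$- d{\left(-54 \right)} - \frac{23823}{805} = - \left(-3\right) \left(-54\right)^{2} - \frac{23823}{805} = - \left(-3\right) 2916 - \frac{23823}{805} = \left(-1\right) \left(-8748\right) - \frac{23823}{805} = 8748 - \frac{23823}{805} = \frac{7018317}{805}$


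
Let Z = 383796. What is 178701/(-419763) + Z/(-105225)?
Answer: -19989685897/4907729075 ≈ -4.0731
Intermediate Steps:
178701/(-419763) + Z/(-105225) = 178701/(-419763) + 383796/(-105225) = 178701*(-1/419763) + 383796*(-1/105225) = -59567/139921 - 127932/35075 = -19989685897/4907729075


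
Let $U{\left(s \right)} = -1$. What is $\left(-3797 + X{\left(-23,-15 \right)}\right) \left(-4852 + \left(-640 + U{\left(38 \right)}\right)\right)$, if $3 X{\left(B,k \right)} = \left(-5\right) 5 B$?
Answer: $19804096$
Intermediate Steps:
$X{\left(B,k \right)} = - \frac{25 B}{3}$ ($X{\left(B,k \right)} = \frac{\left(-5\right) 5 B}{3} = \frac{\left(-25\right) B}{3} = - \frac{25 B}{3}$)
$\left(-3797 + X{\left(-23,-15 \right)}\right) \left(-4852 + \left(-640 + U{\left(38 \right)}\right)\right) = \left(-3797 - - \frac{575}{3}\right) \left(-4852 - 641\right) = \left(-3797 + \frac{575}{3}\right) \left(-4852 - 641\right) = \left(- \frac{10816}{3}\right) \left(-5493\right) = 19804096$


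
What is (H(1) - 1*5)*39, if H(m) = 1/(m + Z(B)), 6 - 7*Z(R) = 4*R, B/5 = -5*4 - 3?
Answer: -91962/473 ≈ -194.42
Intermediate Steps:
B = -115 (B = 5*(-5*4 - 3) = 5*(-20 - 3) = 5*(-23) = -115)
Z(R) = 6/7 - 4*R/7
H(m) = 1/(466/7 + m) (H(m) = 1/(m + (6/7 - 4/7*(-115))) = 1/(m + (6/7 + 460/7)) = 1/(m + 466/7) = 1/(466/7 + m))
(H(1) - 1*5)*39 = (7/(466 + 7*1) - 1*5)*39 = (7/(466 + 7) - 5)*39 = (7/473 - 5)*39 = -2358/473*39 = -91962/473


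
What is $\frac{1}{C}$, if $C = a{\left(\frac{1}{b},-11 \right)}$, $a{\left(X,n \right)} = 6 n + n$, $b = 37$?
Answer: $- \frac{1}{77} \approx -0.012987$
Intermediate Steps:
$a{\left(X,n \right)} = 7 n$
$C = -77$ ($C = 7 \left(-11\right) = -77$)
$\frac{1}{C} = \frac{1}{-77} = - \frac{1}{77}$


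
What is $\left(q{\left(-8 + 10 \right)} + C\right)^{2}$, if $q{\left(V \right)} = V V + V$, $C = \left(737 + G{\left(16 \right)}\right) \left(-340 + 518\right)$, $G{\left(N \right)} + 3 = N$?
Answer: $17823852036$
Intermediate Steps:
$G{\left(N \right)} = -3 + N$
$C = 133500$ ($C = \left(737 + \left(-3 + 16\right)\right) \left(-340 + 518\right) = \left(737 + 13\right) 178 = 750 \cdot 178 = 133500$)
$q{\left(V \right)} = V + V^{2}$ ($q{\left(V \right)} = V^{2} + V = V + V^{2}$)
$\left(q{\left(-8 + 10 \right)} + C\right)^{2} = \left(\left(-8 + 10\right) \left(1 + \left(-8 + 10\right)\right) + 133500\right)^{2} = \left(2 \left(1 + 2\right) + 133500\right)^{2} = \left(2 \cdot 3 + 133500\right)^{2} = \left(6 + 133500\right)^{2} = 133506^{2} = 17823852036$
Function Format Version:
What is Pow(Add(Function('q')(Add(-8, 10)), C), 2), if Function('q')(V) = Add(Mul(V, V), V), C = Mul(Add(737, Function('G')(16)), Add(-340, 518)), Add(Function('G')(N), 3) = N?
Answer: 17823852036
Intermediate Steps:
Function('G')(N) = Add(-3, N)
C = 133500 (C = Mul(Add(737, Add(-3, 16)), Add(-340, 518)) = Mul(Add(737, 13), 178) = Mul(750, 178) = 133500)
Function('q')(V) = Add(V, Pow(V, 2)) (Function('q')(V) = Add(Pow(V, 2), V) = Add(V, Pow(V, 2)))
Pow(Add(Function('q')(Add(-8, 10)), C), 2) = Pow(Add(Mul(Add(-8, 10), Add(1, Add(-8, 10))), 133500), 2) = Pow(Add(Mul(2, Add(1, 2)), 133500), 2) = Pow(Add(Mul(2, 3), 133500), 2) = Pow(Add(6, 133500), 2) = Pow(133506, 2) = 17823852036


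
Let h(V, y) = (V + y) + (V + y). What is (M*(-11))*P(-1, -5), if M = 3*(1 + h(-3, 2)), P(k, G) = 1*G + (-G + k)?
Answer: -33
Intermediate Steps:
P(k, G) = k (P(k, G) = G + (k - G) = k)
h(V, y) = 2*V + 2*y
M = -3 (M = 3*(1 + (2*(-3) + 2*2)) = 3*(1 + (-6 + 4)) = 3*(1 - 2) = 3*(-1) = -3)
(M*(-11))*P(-1, -5) = -3*(-11)*(-1) = 33*(-1) = -33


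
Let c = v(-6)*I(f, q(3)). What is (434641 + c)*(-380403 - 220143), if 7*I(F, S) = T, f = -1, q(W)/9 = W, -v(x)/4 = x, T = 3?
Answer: -1827196637214/7 ≈ -2.6103e+11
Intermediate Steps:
v(x) = -4*x
q(W) = 9*W
I(F, S) = 3/7 (I(F, S) = (1/7)*3 = 3/7)
c = 72/7 (c = -4*(-6)*(3/7) = 24*(3/7) = 72/7 ≈ 10.286)
(434641 + c)*(-380403 - 220143) = (434641 + 72/7)*(-380403 - 220143) = (3042559/7)*(-600546) = -1827196637214/7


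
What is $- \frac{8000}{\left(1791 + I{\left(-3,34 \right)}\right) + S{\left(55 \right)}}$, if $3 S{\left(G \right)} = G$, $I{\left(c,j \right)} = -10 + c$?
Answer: $- \frac{24000}{5389} \approx -4.4535$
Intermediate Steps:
$S{\left(G \right)} = \frac{G}{3}$
$- \frac{8000}{\left(1791 + I{\left(-3,34 \right)}\right) + S{\left(55 \right)}} = - \frac{8000}{\left(1791 - 13\right) + \frac{1}{3} \cdot 55} = - \frac{8000}{\left(1791 - 13\right) + \frac{55}{3}} = - \frac{8000}{1778 + \frac{55}{3}} = - \frac{8000}{\frac{5389}{3}} = \left(-8000\right) \frac{3}{5389} = - \frac{24000}{5389}$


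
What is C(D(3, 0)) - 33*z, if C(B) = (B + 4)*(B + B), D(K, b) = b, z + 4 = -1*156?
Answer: 5280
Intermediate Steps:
z = -160 (z = -4 - 1*156 = -4 - 156 = -160)
C(B) = 2*B*(4 + B) (C(B) = (4 + B)*(2*B) = 2*B*(4 + B))
C(D(3, 0)) - 33*z = 2*0*(4 + 0) - 33*(-160) = 2*0*4 + 5280 = 0 + 5280 = 5280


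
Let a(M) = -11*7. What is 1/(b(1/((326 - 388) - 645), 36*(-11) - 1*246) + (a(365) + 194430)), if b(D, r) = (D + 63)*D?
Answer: 499849/97147108157 ≈ 5.1453e-6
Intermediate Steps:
a(M) = -77
b(D, r) = D*(63 + D) (b(D, r) = (63 + D)*D = D*(63 + D))
1/(b(1/((326 - 388) - 645), 36*(-11) - 1*246) + (a(365) + 194430)) = 1/((63 + 1/((326 - 388) - 645))/((326 - 388) - 645) + (-77 + 194430)) = 1/((63 + 1/(-62 - 645))/(-62 - 645) + 194353) = 1/((63 + 1/(-707))/(-707) + 194353) = 1/(-(63 - 1/707)/707 + 194353) = 1/(-1/707*44540/707 + 194353) = 1/(-44540/499849 + 194353) = 1/(97147108157/499849) = 499849/97147108157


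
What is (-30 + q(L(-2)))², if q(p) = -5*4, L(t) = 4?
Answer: 2500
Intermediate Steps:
q(p) = -20
(-30 + q(L(-2)))² = (-30 - 20)² = (-50)² = 2500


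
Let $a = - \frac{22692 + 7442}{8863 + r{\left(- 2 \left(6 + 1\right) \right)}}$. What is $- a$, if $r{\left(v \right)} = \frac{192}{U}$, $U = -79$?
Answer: $\frac{183122}{53845} \approx 3.4009$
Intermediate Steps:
$r{\left(v \right)} = - \frac{192}{79}$ ($r{\left(v \right)} = \frac{192}{-79} = 192 \left(- \frac{1}{79}\right) = - \frac{192}{79}$)
$a = - \frac{183122}{53845}$ ($a = - \frac{22692 + 7442}{8863 - \frac{192}{79}} = - \frac{30134}{\frac{699985}{79}} = - \frac{30134 \cdot 79}{699985} = \left(-1\right) \frac{183122}{53845} = - \frac{183122}{53845} \approx -3.4009$)
$- a = \left(-1\right) \left(- \frac{183122}{53845}\right) = \frac{183122}{53845}$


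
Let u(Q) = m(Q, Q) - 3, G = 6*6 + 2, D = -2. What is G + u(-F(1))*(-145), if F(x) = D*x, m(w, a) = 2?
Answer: 183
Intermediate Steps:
F(x) = -2*x
G = 38 (G = 36 + 2 = 38)
u(Q) = -1 (u(Q) = 2 - 3 = -1)
G + u(-F(1))*(-145) = 38 - 1*(-145) = 38 + 145 = 183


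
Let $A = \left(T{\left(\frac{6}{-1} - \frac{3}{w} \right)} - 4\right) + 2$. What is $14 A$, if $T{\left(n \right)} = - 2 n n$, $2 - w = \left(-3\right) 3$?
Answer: $- \frac{136696}{121} \approx -1129.7$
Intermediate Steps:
$w = 11$ ($w = 2 - \left(-3\right) 3 = 2 - -9 = 2 + 9 = 11$)
$T{\left(n \right)} = - 2 n^{2}$
$A = - \frac{9764}{121}$ ($A = \left(- 2 \left(\frac{6}{-1} - \frac{3}{11}\right)^{2} - 4\right) + 2 = \left(- 2 \left(6 \left(-1\right) - \frac{3}{11}\right)^{2} - 4\right) + 2 = \left(- 2 \left(-6 - \frac{3}{11}\right)^{2} - 4\right) + 2 = \left(- 2 \left(- \frac{69}{11}\right)^{2} - 4\right) + 2 = \left(\left(-2\right) \frac{4761}{121} - 4\right) + 2 = \left(- \frac{9522}{121} - 4\right) + 2 = - \frac{10006}{121} + 2 = - \frac{9764}{121} \approx -80.694$)
$14 A = 14 \left(- \frac{9764}{121}\right) = - \frac{136696}{121}$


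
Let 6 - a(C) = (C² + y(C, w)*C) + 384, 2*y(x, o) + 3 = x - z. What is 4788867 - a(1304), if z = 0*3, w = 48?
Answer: 7337913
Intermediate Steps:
z = 0
y(x, o) = -3/2 + x/2 (y(x, o) = -3/2 + (x - 1*0)/2 = -3/2 + (x + 0)/2 = -3/2 + x/2)
a(C) = -378 - C² - C*(-3/2 + C/2) (a(C) = 6 - ((C² + (-3/2 + C/2)*C) + 384) = 6 - ((C² + C*(-3/2 + C/2)) + 384) = 6 - (384 + C² + C*(-3/2 + C/2)) = 6 + (-384 - C² - C*(-3/2 + C/2)) = -378 - C² - C*(-3/2 + C/2))
4788867 - a(1304) = 4788867 - (-378 - 3/2*1304² + (3/2)*1304) = 4788867 - (-378 - 3/2*1700416 + 1956) = 4788867 - (-378 - 2550624 + 1956) = 4788867 - 1*(-2549046) = 4788867 + 2549046 = 7337913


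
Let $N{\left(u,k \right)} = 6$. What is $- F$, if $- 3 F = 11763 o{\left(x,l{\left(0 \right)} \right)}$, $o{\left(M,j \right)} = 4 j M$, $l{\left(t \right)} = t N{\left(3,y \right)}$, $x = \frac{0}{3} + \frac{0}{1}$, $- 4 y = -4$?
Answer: $0$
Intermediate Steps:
$y = 1$ ($y = \left(- \frac{1}{4}\right) \left(-4\right) = 1$)
$x = 0$ ($x = 0 \cdot \frac{1}{3} + 0 \cdot 1 = 0 + 0 = 0$)
$l{\left(t \right)} = 6 t$ ($l{\left(t \right)} = t 6 = 6 t$)
$o{\left(M,j \right)} = 4 M j$
$F = 0$ ($F = - \frac{11763 \cdot 4 \cdot 0 \cdot 6 \cdot 0}{3} = - \frac{11763 \cdot 4 \cdot 0 \cdot 0}{3} = - \frac{11763 \cdot 0}{3} = \left(- \frac{1}{3}\right) 0 = 0$)
$- F = \left(-1\right) 0 = 0$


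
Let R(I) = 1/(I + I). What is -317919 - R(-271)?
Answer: -172312097/542 ≈ -3.1792e+5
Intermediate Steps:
R(I) = 1/(2*I)
-317919 - R(-271) = -317919 - 1/(2*(-271)) = -317919 - (-1)/(2*271) = -317919 - 1*(-1/542) = -317919 + 1/542 = -172312097/542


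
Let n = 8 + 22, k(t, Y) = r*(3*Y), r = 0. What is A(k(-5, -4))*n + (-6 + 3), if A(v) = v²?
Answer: -3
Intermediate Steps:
k(t, Y) = 0 (k(t, Y) = 0*(3*Y) = 0)
n = 30
A(k(-5, -4))*n + (-6 + 3) = 0²*30 + (-6 + 3) = 0*30 - 3 = 0 - 3 = -3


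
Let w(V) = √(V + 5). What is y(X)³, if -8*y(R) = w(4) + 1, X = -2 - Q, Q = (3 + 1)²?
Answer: -⅛ ≈ -0.12500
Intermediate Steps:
Q = 16 (Q = 4² = 16)
w(V) = √(5 + V)
X = -18 (X = -2 - 1*16 = -2 - 16 = -18)
y(R) = -½ (y(R) = -(√(5 + 4) + 1)/8 = -(√9 + 1)/8 = -(3 + 1)/8 = -⅛*4 = -½)
y(X)³ = (-½)³ = -⅛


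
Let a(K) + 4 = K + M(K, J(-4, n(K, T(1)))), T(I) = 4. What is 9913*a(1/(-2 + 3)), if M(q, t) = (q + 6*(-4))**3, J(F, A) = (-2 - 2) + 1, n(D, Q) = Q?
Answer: -120641210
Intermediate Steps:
J(F, A) = -3 (J(F, A) = -4 + 1 = -3)
M(q, t) = (-24 + q)**3 (M(q, t) = (q - 24)**3 = (-24 + q)**3)
a(K) = -4 + K + (-24 + K)**3 (a(K) = -4 + (K + (-24 + K)**3) = -4 + K + (-24 + K)**3)
9913*a(1/(-2 + 3)) = 9913*(-4 + 1/(-2 + 3) + (-24 + 1/(-2 + 3))**3) = 9913*(-4 + 1/1 + (-24 + 1/1)**3) = 9913*(-4 + 1 + (-24 + 1)**3) = 9913*(-4 + 1 + (-23)**3) = 9913*(-4 + 1 - 12167) = 9913*(-12170) = -120641210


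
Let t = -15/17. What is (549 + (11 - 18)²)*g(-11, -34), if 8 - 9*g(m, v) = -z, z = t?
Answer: 72358/153 ≈ 472.93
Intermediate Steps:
t = -15/17 (t = -15*1/17 = -15/17 ≈ -0.88235)
z = -15/17 ≈ -0.88235
g(m, v) = 121/153 (g(m, v) = 8/9 - (-1)*(-15)/(9*17) = 8/9 - ⅑*15/17 = 8/9 - 5/51 = 121/153)
(549 + (11 - 18)²)*g(-11, -34) = (549 + (11 - 18)²)*(121/153) = (549 + (-7)²)*(121/153) = (549 + 49)*(121/153) = 598*(121/153) = 72358/153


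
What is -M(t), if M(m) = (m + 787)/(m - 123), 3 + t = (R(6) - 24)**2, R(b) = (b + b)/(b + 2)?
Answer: -397/117 ≈ -3.3932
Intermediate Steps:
R(b) = 2*b/(2 + b) (R(b) = (2*b)/(2 + b) = 2*b/(2 + b))
t = 2013/4 (t = -3 + (2*6/(2 + 6) - 24)**2 = -3 + (2*6/8 - 24)**2 = -3 + (2*6*(1/8) - 24)**2 = -3 + (3/2 - 24)**2 = -3 + (-45/2)**2 = -3 + 2025/4 = 2013/4 ≈ 503.25)
M(m) = (787 + m)/(-123 + m)
-M(t) = -(787 + 2013/4)/(-123 + 2013/4) = -5161/(1521/4*4) = -4*5161/(1521*4) = -1*397/117 = -397/117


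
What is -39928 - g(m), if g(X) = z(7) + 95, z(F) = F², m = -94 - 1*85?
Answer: -40072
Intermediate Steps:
m = -179 (m = -94 - 85 = -179)
g(X) = 144 (g(X) = 7² + 95 = 49 + 95 = 144)
-39928 - g(m) = -39928 - 1*144 = -39928 - 144 = -40072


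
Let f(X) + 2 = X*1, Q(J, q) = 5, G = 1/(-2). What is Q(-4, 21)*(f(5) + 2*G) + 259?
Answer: 269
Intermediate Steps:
G = -½ ≈ -0.50000
f(X) = -2 + X (f(X) = -2 + X*1 = -2 + X)
Q(-4, 21)*(f(5) + 2*G) + 259 = 5*((-2 + 5) + 2*(-½)) + 259 = 5*(3 - 1) + 259 = 5*2 + 259 = 10 + 259 = 269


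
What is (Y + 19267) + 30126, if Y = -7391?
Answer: 42002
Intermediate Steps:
(Y + 19267) + 30126 = (-7391 + 19267) + 30126 = 11876 + 30126 = 42002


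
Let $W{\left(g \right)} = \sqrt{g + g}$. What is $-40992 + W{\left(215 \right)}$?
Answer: $-40992 + \sqrt{430} \approx -40971.0$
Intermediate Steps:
$W{\left(g \right)} = \sqrt{2} \sqrt{g}$ ($W{\left(g \right)} = \sqrt{2 g} = \sqrt{2} \sqrt{g}$)
$-40992 + W{\left(215 \right)} = -40992 + \sqrt{2} \sqrt{215} = -40992 + \sqrt{430}$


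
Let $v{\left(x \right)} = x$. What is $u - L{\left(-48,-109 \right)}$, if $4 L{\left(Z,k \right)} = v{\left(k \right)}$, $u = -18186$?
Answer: $- \frac{72635}{4} \approx -18159.0$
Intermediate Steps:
$L{\left(Z,k \right)} = \frac{k}{4}$
$u - L{\left(-48,-109 \right)} = -18186 - \frac{1}{4} \left(-109\right) = -18186 - - \frac{109}{4} = -18186 + \frac{109}{4} = - \frac{72635}{4}$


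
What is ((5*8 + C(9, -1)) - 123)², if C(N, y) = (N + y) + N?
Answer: 4356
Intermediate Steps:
C(N, y) = y + 2*N
((5*8 + C(9, -1)) - 123)² = ((5*8 + (-1 + 2*9)) - 123)² = ((40 + (-1 + 18)) - 123)² = ((40 + 17) - 123)² = (57 - 123)² = (-66)² = 4356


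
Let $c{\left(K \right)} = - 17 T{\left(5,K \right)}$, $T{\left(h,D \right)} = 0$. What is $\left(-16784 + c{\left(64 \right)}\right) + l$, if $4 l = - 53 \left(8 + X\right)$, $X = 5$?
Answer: $- \frac{67825}{4} \approx -16956.0$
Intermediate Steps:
$l = - \frac{689}{4}$ ($l = \frac{\left(-53\right) \left(8 + 5\right)}{4} = \frac{\left(-53\right) 13}{4} = \frac{1}{4} \left(-689\right) = - \frac{689}{4} \approx -172.25$)
$c{\left(K \right)} = 0$ ($c{\left(K \right)} = \left(-17\right) 0 = 0$)
$\left(-16784 + c{\left(64 \right)}\right) + l = \left(-16784 + 0\right) - \frac{689}{4} = -16784 - \frac{689}{4} = - \frac{67825}{4}$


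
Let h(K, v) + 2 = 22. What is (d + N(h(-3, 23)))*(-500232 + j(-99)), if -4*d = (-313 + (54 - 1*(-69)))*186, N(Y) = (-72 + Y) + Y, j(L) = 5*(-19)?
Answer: -4404378581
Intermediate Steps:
h(K, v) = 20 (h(K, v) = -2 + 22 = 20)
j(L) = -95
N(Y) = -72 + 2*Y
d = 8835 (d = -(-313 + (54 - 1*(-69)))*186/4 = -(-313 + (54 + 69))*186/4 = -(-313 + 123)*186/4 = -(-95)*186/2 = -1/4*(-35340) = 8835)
(d + N(h(-3, 23)))*(-500232 + j(-99)) = (8835 + (-72 + 2*20))*(-500232 - 95) = (8835 + (-72 + 40))*(-500327) = (8835 - 32)*(-500327) = 8803*(-500327) = -4404378581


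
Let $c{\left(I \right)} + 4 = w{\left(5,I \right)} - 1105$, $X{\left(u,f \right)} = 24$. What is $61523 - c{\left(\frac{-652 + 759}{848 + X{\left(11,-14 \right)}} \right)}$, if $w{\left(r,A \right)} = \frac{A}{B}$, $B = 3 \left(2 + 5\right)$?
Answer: $\frac{1146917077}{18312} \approx 62632.0$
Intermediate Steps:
$B = 21$ ($B = 3 \cdot 7 = 21$)
$w{\left(r,A \right)} = \frac{A}{21}$
$c{\left(I \right)} = -1109 + \frac{I}{21}$ ($c{\left(I \right)} = -4 + \left(\frac{I}{21} - 1105\right) = -4 + \left(-1105 + \frac{I}{21}\right) = -1109 + \frac{I}{21}$)
$61523 - c{\left(\frac{-652 + 759}{848 + X{\left(11,-14 \right)}} \right)} = 61523 - \left(-1109 + \frac{\left(-652 + 759\right) \frac{1}{848 + 24}}{21}\right) = 61523 - \left(-1109 + \frac{107 \cdot \frac{1}{872}}{21}\right) = 61523 - \left(-1109 + \frac{1}{21} \cdot \frac{107}{872}\right) = 61523 - \left(-1109 + \frac{107}{18312}\right) = 61523 - - \frac{20307901}{18312} = 61523 + \frac{20307901}{18312} = \frac{1146917077}{18312}$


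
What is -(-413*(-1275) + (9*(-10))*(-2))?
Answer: -526755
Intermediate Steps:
-(-413*(-1275) + (9*(-10))*(-2)) = -(526575 - 90*(-2)) = -(526575 + 180) = -1*526755 = -526755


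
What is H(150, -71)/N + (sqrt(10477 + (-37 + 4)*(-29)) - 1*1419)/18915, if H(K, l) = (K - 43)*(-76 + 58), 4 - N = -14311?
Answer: -756577/3610243 + sqrt(11434)/18915 ≈ -0.20391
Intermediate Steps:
N = 14315 (N = 4 - 1*(-14311) = 4 + 14311 = 14315)
H(K, l) = 774 - 18*K (H(K, l) = (-43 + K)*(-18) = 774 - 18*K)
H(150, -71)/N + (sqrt(10477 + (-37 + 4)*(-29)) - 1*1419)/18915 = (774 - 18*150)/14315 + (sqrt(10477 + (-37 + 4)*(-29)) - 1*1419)/18915 = (774 - 2700)*(1/14315) + (sqrt(10477 - 33*(-29)) - 1419)*(1/18915) = -1926*1/14315 + (sqrt(10477 + 957) - 1419)*(1/18915) = -1926/14315 + (sqrt(11434) - 1419)*(1/18915) = -1926/14315 + (-1419 + sqrt(11434))*(1/18915) = -1926/14315 + (-473/6305 + sqrt(11434)/18915) = -756577/3610243 + sqrt(11434)/18915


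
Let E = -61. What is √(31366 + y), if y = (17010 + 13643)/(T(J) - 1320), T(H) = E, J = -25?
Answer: √59777680133/1381 ≈ 177.04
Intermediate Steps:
T(H) = -61
y = -30653/1381 (y = (17010 + 13643)/(-61 - 1320) = 30653/(-1381) = 30653*(-1/1381) = -30653/1381 ≈ -22.196)
√(31366 + y) = √(31366 - 30653/1381) = √(43285793/1381) = √59777680133/1381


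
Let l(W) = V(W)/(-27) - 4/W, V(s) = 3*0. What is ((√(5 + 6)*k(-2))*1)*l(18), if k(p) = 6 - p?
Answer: -16*√11/9 ≈ -5.8962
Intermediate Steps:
V(s) = 0
l(W) = -4/W (l(W) = 0/(-27) - 4/W = 0*(-1/27) - 4/W = 0 - 4/W = -4/W)
((√(5 + 6)*k(-2))*1)*l(18) = ((√(5 + 6)*(6 - 1*(-2)))*1)*(-4/18) = ((√11*(6 + 2))*1)*(-4*1/18) = ((√11*8)*1)*(-2/9) = ((8*√11)*1)*(-2/9) = (8*√11)*(-2/9) = -16*√11/9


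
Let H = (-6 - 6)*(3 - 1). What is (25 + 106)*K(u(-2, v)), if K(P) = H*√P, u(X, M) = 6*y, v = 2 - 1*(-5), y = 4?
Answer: -6288*√6 ≈ -15402.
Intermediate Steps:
v = 7 (v = 2 + 5 = 7)
H = -24 (H = -12*2 = -24)
u(X, M) = 24 (u(X, M) = 6*4 = 24)
K(P) = -24*√P
(25 + 106)*K(u(-2, v)) = (25 + 106)*(-48*√6) = 131*(-48*√6) = -6288*√6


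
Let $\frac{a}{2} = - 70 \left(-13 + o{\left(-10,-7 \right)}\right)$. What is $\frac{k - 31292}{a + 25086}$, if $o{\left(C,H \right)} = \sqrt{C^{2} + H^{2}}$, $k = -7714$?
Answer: $- \frac{262373859}{180253109} - \frac{1365210 \sqrt{149}}{180253109} \approx -1.548$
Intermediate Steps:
$a = 1820 - 140 \sqrt{149}$ ($a = 2 \left(- 70 \left(-13 + \sqrt{\left(-10\right)^{2} + \left(-7\right)^{2}}\right)\right) = 2 \left(- 70 \left(-13 + \sqrt{100 + 49}\right)\right) = 2 \left(- 70 \left(-13 + \sqrt{149}\right)\right) = 2 \left(910 - 70 \sqrt{149}\right) = 1820 - 140 \sqrt{149} \approx 111.08$)
$\frac{k - 31292}{a + 25086} = \frac{-7714 - 31292}{\left(1820 - 140 \sqrt{149}\right) + 25086} = - \frac{39006}{26906 - 140 \sqrt{149}}$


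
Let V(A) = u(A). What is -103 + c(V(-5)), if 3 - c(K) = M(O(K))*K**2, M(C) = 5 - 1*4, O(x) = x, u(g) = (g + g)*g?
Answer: -2600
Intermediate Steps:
u(g) = 2*g**2 (u(g) = (2*g)*g = 2*g**2)
M(C) = 1 (M(C) = 5 - 4 = 1)
V(A) = 2*A**2
c(K) = 3 - K**2
-103 + c(V(-5)) = -103 + (3 - (2*(-5)**2)**2) = -103 + (3 - (2*25)**2) = -103 + (3 - 1*50**2) = -103 + (3 - 1*2500) = -103 + (3 - 2500) = -103 - 2497 = -2600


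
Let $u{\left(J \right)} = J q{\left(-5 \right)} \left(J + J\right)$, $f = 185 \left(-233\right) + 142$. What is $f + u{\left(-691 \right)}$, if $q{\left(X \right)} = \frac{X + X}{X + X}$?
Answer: $911999$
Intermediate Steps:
$q{\left(X \right)} = 1$ ($q{\left(X \right)} = \frac{2 X}{2 X} = 2 X \frac{1}{2 X} = 1$)
$f = -42963$ ($f = -43105 + 142 = -42963$)
$u{\left(J \right)} = 2 J^{2}$ ($u{\left(J \right)} = J 1 \left(J + J\right) = J 2 J = 2 J^{2}$)
$f + u{\left(-691 \right)} = -42963 + 2 \left(-691\right)^{2} = -42963 + 2 \cdot 477481 = -42963 + 954962 = 911999$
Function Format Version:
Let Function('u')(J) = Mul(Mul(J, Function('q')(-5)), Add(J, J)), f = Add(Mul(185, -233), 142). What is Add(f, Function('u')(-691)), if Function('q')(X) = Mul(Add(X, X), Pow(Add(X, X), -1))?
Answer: 911999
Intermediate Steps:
Function('q')(X) = 1 (Function('q')(X) = Mul(Mul(2, X), Pow(Mul(2, X), -1)) = Mul(Mul(2, X), Mul(Rational(1, 2), Pow(X, -1))) = 1)
f = -42963 (f = Add(-43105, 142) = -42963)
Function('u')(J) = Mul(2, Pow(J, 2)) (Function('u')(J) = Mul(Mul(J, 1), Add(J, J)) = Mul(J, Mul(2, J)) = Mul(2, Pow(J, 2)))
Add(f, Function('u')(-691)) = Add(-42963, Mul(2, Pow(-691, 2))) = Add(-42963, Mul(2, 477481)) = Add(-42963, 954962) = 911999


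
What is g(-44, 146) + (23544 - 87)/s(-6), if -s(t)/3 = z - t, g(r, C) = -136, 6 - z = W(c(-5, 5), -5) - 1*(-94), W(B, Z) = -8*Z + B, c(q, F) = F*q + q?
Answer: -4693/92 ≈ -51.011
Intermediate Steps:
c(q, F) = q + F*q
W(B, Z) = B - 8*Z
z = -98 (z = 6 - ((-5*(1 + 5) - 8*(-5)) - 1*(-94)) = 6 - ((-5*6 + 40) + 94) = 6 - ((-30 + 40) + 94) = 6 - (10 + 94) = 6 - 1*104 = 6 - 104 = -98)
s(t) = 294 + 3*t (s(t) = -3*(-98 - t) = 294 + 3*t)
g(-44, 146) + (23544 - 87)/s(-6) = -136 + (23544 - 87)/(294 + 3*(-6)) = -136 + 23457/(294 - 18) = -136 + 23457/276 = -136 + 23457*(1/276) = -136 + 7819/92 = -4693/92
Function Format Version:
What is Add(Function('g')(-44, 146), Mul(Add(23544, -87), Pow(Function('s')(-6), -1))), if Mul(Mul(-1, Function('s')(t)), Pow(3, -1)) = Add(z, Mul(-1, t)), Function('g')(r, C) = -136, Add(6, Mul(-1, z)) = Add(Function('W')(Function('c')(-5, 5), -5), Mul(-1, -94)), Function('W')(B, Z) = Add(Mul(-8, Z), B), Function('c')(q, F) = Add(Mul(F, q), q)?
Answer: Rational(-4693, 92) ≈ -51.011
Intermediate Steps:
Function('c')(q, F) = Add(q, Mul(F, q))
Function('W')(B, Z) = Add(B, Mul(-8, Z))
z = -98 (z = Add(6, Mul(-1, Add(Add(Mul(-5, Add(1, 5)), Mul(-8, -5)), Mul(-1, -94)))) = Add(6, Mul(-1, Add(Add(Mul(-5, 6), 40), 94))) = Add(6, Mul(-1, Add(Add(-30, 40), 94))) = Add(6, Mul(-1, Add(10, 94))) = Add(6, Mul(-1, 104)) = Add(6, -104) = -98)
Function('s')(t) = Add(294, Mul(3, t)) (Function('s')(t) = Mul(-3, Add(-98, Mul(-1, t))) = Add(294, Mul(3, t)))
Add(Function('g')(-44, 146), Mul(Add(23544, -87), Pow(Function('s')(-6), -1))) = Add(-136, Mul(Add(23544, -87), Pow(Add(294, Mul(3, -6)), -1))) = Add(-136, Mul(23457, Pow(Add(294, -18), -1))) = Add(-136, Mul(23457, Pow(276, -1))) = Add(-136, Mul(23457, Rational(1, 276))) = Add(-136, Rational(7819, 92)) = Rational(-4693, 92)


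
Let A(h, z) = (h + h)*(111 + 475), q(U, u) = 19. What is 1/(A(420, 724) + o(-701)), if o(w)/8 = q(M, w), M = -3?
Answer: 1/492392 ≈ 2.0309e-6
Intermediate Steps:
o(w) = 152 (o(w) = 8*19 = 152)
A(h, z) = 1172*h (A(h, z) = (2*h)*586 = 1172*h)
1/(A(420, 724) + o(-701)) = 1/(1172*420 + 152) = 1/(492240 + 152) = 1/492392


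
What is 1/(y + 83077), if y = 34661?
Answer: 1/117738 ≈ 8.4934e-6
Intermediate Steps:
1/(y + 83077) = 1/(34661 + 83077) = 1/117738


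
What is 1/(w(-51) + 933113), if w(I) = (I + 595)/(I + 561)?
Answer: 15/13996711 ≈ 1.0717e-6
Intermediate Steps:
w(I) = (595 + I)/(561 + I)
1/(w(-51) + 933113) = 1/((595 - 51)/(561 - 51) + 933113) = 1/(544/510 + 933113) = 1/((1/510)*544 + 933113) = 1/(16/15 + 933113) = 1/(13996711/15) = 15/13996711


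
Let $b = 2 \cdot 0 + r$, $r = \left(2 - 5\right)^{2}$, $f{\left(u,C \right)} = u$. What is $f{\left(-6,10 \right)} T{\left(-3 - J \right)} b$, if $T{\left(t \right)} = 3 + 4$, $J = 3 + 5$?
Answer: $-378$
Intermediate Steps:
$J = 8$
$r = 9$ ($r = \left(-3\right)^{2} = 9$)
$T{\left(t \right)} = 7$
$b = 9$ ($b = 2 \cdot 0 + 9 = 0 + 9 = 9$)
$f{\left(-6,10 \right)} T{\left(-3 - J \right)} b = \left(-6\right) 7 \cdot 9 = \left(-42\right) 9 = -378$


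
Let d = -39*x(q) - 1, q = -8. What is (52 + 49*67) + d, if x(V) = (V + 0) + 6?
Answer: 3412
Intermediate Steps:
x(V) = 6 + V (x(V) = V + 6 = 6 + V)
d = 77 (d = -39*(6 - 8) - 1 = -39*(-2) - 1 = 78 - 1 = 77)
(52 + 49*67) + d = (52 + 49*67) + 77 = (52 + 3283) + 77 = 3335 + 77 = 3412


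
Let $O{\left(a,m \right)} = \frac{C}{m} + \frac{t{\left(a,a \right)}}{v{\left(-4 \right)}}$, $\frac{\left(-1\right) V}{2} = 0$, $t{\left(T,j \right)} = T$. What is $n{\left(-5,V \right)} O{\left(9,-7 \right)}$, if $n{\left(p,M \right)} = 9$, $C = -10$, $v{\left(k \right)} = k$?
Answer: $- \frac{207}{28} \approx -7.3929$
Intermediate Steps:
$V = 0$ ($V = \left(-2\right) 0 = 0$)
$O{\left(a,m \right)} = - \frac{10}{m} - \frac{a}{4}$ ($O{\left(a,m \right)} = - \frac{10}{m} + \frac{a}{-4} = - \frac{10}{m} + a \left(- \frac{1}{4}\right) = - \frac{10}{m} - \frac{a}{4}$)
$n{\left(-5,V \right)} O{\left(9,-7 \right)} = 9 \left(- \frac{10}{-7} - \frac{9}{4}\right) = 9 \left(\left(-10\right) \left(- \frac{1}{7}\right) - \frac{9}{4}\right) = 9 \left(\frac{10}{7} - \frac{9}{4}\right) = 9 \left(- \frac{23}{28}\right) = - \frac{207}{28}$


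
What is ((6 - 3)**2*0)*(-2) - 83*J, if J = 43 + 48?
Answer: -7553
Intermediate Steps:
J = 91
((6 - 3)**2*0)*(-2) - 83*J = ((6 - 3)**2*0)*(-2) - 83*91 = (3**2*0)*(-2) - 7553 = (9*0)*(-2) - 7553 = 0*(-2) - 7553 = 0 - 7553 = -7553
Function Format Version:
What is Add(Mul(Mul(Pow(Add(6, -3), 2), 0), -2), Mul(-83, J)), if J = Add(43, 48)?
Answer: -7553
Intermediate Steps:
J = 91
Add(Mul(Mul(Pow(Add(6, -3), 2), 0), -2), Mul(-83, J)) = Add(Mul(Mul(Pow(Add(6, -3), 2), 0), -2), Mul(-83, 91)) = Add(Mul(Mul(Pow(3, 2), 0), -2), -7553) = Add(Mul(Mul(9, 0), -2), -7553) = Add(Mul(0, -2), -7553) = Add(0, -7553) = -7553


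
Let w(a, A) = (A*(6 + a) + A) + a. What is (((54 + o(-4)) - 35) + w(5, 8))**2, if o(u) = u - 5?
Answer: 12321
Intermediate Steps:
o(u) = -5 + u
w(a, A) = A + a + A*(6 + a) (w(a, A) = (A + A*(6 + a)) + a = A + a + A*(6 + a))
(((54 + o(-4)) - 35) + w(5, 8))**2 = (((54 + (-5 - 4)) - 35) + (5 + 7*8 + 8*5))**2 = (((54 - 9) - 35) + (5 + 56 + 40))**2 = ((45 - 35) + 101)**2 = (10 + 101)**2 = 111**2 = 12321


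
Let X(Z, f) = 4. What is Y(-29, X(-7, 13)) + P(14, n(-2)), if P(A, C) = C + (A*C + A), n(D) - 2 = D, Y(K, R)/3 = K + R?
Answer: -61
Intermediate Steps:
Y(K, R) = 3*K + 3*R (Y(K, R) = 3*(K + R) = 3*K + 3*R)
n(D) = 2 + D
P(A, C) = A + C + A*C (P(A, C) = C + (A + A*C) = A + C + A*C)
Y(-29, X(-7, 13)) + P(14, n(-2)) = (3*(-29) + 3*4) + (14 + (2 - 2) + 14*(2 - 2)) = (-87 + 12) + (14 + 0 + 14*0) = -75 + (14 + 0 + 0) = -75 + 14 = -61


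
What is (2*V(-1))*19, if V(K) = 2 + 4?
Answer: 228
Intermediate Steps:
V(K) = 6
(2*V(-1))*19 = (2*6)*19 = 12*19 = 228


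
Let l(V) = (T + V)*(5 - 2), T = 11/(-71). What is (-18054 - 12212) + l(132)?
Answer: -2120803/71 ≈ -29870.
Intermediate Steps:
T = -11/71 (T = 11*(-1/71) = -11/71 ≈ -0.15493)
l(V) = -33/71 + 3*V (l(V) = (-11/71 + V)*(5 - 2) = (-11/71 + V)*3 = -33/71 + 3*V)
(-18054 - 12212) + l(132) = (-18054 - 12212) + (-33/71 + 3*132) = -30266 + (-33/71 + 396) = -30266 + 28083/71 = -2120803/71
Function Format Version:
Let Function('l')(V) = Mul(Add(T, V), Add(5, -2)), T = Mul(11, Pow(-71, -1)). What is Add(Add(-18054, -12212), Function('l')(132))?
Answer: Rational(-2120803, 71) ≈ -29870.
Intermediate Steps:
T = Rational(-11, 71) (T = Mul(11, Rational(-1, 71)) = Rational(-11, 71) ≈ -0.15493)
Function('l')(V) = Add(Rational(-33, 71), Mul(3, V)) (Function('l')(V) = Mul(Add(Rational(-11, 71), V), Add(5, -2)) = Mul(Add(Rational(-11, 71), V), 3) = Add(Rational(-33, 71), Mul(3, V)))
Add(Add(-18054, -12212), Function('l')(132)) = Add(Add(-18054, -12212), Add(Rational(-33, 71), Mul(3, 132))) = Add(-30266, Add(Rational(-33, 71), 396)) = Add(-30266, Rational(28083, 71)) = Rational(-2120803, 71)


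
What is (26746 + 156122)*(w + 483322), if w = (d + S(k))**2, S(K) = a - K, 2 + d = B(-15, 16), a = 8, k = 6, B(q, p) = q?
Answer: 88425272796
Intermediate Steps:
d = -17 (d = -2 - 15 = -17)
S(K) = 8 - K
w = 225 (w = (-17 + (8 - 1*6))**2 = (-17 + (8 - 6))**2 = (-17 + 2)**2 = (-15)**2 = 225)
(26746 + 156122)*(w + 483322) = (26746 + 156122)*(225 + 483322) = 182868*483547 = 88425272796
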